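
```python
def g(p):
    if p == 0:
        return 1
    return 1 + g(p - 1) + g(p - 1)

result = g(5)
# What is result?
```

g(p) = 1 + 2·g(p-1), g(0)=1. Closed form: (1+1)·2^5 - 1 = 63.

Answer: 63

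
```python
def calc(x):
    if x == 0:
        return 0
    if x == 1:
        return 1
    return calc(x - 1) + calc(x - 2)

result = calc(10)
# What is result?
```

Build up from base cases: calc(0)=0, calc(1)=1, calc(2)=1, calc(3)=2, calc(4)=3, calc(5)=5, calc(6)=8, ..., calc(10)=55

Answer: 55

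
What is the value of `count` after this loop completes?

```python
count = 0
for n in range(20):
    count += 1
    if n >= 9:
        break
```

Loop breaks when n reaches 9, count is 10
`count` takes the values: 0 → 1 → 2 → 3 → 4 → 5 → 6 → 7 → 8 → 9 → 10

Answer: 10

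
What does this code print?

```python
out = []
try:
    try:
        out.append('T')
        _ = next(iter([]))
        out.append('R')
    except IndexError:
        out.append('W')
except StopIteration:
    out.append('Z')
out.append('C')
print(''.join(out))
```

Execution trace: 'T' (try body) → 'Z' (outer except StopIteration) → 'C' (after the try/except). Output: TZC

Answer: TZC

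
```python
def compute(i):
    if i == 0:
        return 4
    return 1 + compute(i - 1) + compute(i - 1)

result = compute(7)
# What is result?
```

compute(i) = 1 + 2·compute(i-1), compute(0)=4. Closed form: (4+1)·2^7 - 1 = 639.

Answer: 639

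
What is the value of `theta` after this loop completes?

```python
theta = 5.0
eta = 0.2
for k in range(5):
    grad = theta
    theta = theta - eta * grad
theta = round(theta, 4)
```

Gradient descent: w = 5.0 * (1 - 0.2)^5
`theta` takes the values: 5.0 → 4.0 → 3.2 → 2.56 → 2.048 → 1.6384

Answer: 1.6384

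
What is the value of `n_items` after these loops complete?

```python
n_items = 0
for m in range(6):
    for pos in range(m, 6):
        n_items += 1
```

Upper triangle: 6 + 5 + ... + 1
`n_items` takes the values: 0 → 1 → 2 → 3 → 4 → 5 → 6 → 7 → 8 → 9 → 10 → 11 → 12 → 13 → 14 → 15 → 16 → 17 → 18 → 19 → 20 → 21

Answer: 21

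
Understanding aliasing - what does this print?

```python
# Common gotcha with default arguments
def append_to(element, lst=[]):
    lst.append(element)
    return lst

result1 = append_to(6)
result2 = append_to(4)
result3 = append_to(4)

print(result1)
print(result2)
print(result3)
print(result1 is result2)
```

Key concept: mutable default argument gotcha.
Step by step:
`result1 = append_to(6)` → result1 = [6]
`result2 = append_to(4)` → result1 = [6, 4] (same object as result2); result2 = [6, 4] (same object as result1)
`result3 = append_to(4)` → result1 = [6, 4, 4] (same object as result2, result3); result2 = [6, 4, 4] (same object as result1, result3); result3 = [6, 4, 4] (same object as result1, result2)
`print(result1)` → prints [6, 4, 4]
`print(result2)` → prints [6, 4, 4]
`print(result3)` → prints [6, 4, 4]
`print(result1 is result2)` → prints True

Answer:
[6, 4, 4]
[6, 4, 4]
[6, 4, 4]
True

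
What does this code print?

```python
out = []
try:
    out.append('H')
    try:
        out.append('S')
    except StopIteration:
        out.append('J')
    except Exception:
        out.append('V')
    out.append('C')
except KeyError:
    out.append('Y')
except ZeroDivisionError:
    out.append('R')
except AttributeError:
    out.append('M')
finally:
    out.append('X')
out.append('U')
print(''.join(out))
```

Execution trace: 'H' (try body) → 'S' (inner try body, no exception) → 'C' (try body, no exception) → 'X' (finally) → 'U' (after the try/except). Output: HSCXU

Answer: HSCXU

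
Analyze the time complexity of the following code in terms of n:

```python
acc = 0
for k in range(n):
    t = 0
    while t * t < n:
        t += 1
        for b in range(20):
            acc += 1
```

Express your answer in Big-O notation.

Each loop level contributes: n × √n × 1. Multiplying the contributions gives O(n√n).

Answer: O(n√n)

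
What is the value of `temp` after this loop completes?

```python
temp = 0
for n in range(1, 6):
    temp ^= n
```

XOR of 1 to 5
`temp` takes the values: 0 → 1 → 3 → 0 → 4 → 1

Answer: 1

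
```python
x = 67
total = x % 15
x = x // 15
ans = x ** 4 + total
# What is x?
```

Trace:
`x = 67` → x = 67
`total = x % 15` → total = 7
`x = x // 15` → x = 4
`ans = x ** 4 + total` → ans = 263
So x = 4

Answer: 4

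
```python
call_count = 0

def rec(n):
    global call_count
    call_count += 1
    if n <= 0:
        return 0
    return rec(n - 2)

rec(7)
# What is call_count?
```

Linear recursion stepping by 2: 5 calls from n=7 down to ≤0.

Answer: 5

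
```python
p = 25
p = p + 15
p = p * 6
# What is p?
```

Trace:
`p = 25` → p = 25
`p = p + 15` → p = 40
`p = p * 6` → p = 240
So p = 240

Answer: 240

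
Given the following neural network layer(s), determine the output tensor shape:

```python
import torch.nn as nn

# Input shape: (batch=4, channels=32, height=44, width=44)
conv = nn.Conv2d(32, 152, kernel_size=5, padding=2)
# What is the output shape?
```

Input: (4, 32, 44, 44) -> Output: (4, 152, 44, 44)

Answer: (4, 152, 44, 44)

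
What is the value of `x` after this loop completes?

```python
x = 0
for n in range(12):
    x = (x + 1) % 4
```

Increment mod 4, 12 times = 0
`x` takes the values: 0 → 1 → 2 → 3 → 0 → 1 → 2 → 3 → 0 → 1 → 2 → 3 → 0

Answer: 0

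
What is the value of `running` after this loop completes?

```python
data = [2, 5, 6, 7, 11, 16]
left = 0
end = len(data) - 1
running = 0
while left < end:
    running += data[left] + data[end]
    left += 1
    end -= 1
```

Sum of pairs from ends
`running` takes the values: 0 → 18 → 34 → 47

Answer: 47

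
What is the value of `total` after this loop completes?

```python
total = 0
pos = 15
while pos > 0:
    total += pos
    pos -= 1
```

Sum 15 down to 1
`total` takes the values: 0 → 15 → 29 → 42 → 54 → 65 → 75 → 84 → 92 → 99 → 105 → 110 → 114 → 117 → 119 → 120

Answer: 120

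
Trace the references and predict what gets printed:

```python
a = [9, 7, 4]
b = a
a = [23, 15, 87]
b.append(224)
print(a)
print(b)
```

Key concept: rebinding vs mutation: a is rebound to a new list, b still points at the original.
Step by step:
`a = [9, 7, 4]` → a = [9, 7, 4]
`b = a` → b = [9, 7, 4] (same object as a)
`a = [23, 15, 87]` → a = [23, 15, 87]
`b.append(224)` → b = [9, 7, 4, 224]
`print(a)` → prints [23, 15, 87]
`print(b)` → prints [9, 7, 4, 224]

Answer:
[23, 15, 87]
[9, 7, 4, 224]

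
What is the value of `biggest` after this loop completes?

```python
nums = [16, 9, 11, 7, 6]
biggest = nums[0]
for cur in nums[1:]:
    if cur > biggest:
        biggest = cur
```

Maximum of [16, 9, 11, 7, 6]
`biggest` takes the values: 16

Answer: 16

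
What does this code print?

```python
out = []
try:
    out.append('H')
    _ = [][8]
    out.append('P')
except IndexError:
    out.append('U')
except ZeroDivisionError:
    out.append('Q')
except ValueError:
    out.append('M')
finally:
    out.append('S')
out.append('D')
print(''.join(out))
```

Execution trace: 'H' (try body) → 'U' (except IndexError) → 'S' (finally) → 'D' (after the try/except). Output: HUSD

Answer: HUSD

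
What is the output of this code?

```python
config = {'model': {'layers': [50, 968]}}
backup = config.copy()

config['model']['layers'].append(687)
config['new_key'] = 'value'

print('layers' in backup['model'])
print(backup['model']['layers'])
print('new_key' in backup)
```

Key concept: shallow copy gotcha with nested dict.
Step by step:
`config = {'model': {'layers': [50, 968]}}` → config = {'model': {'layers': [50, 968]}}
`backup = config.copy()` → backup = {'model': {'layers': [50, 968]}}
`config['model']['layers'].append(687)` → config = {'model': {'layers': [50, 968, 687]}}; backup = {'model': {'layers': [50, 968, 687]}}
`config['new_key'] = 'value'` → config = {'model': {'layers': [50, 968, 687]}, 'new_key': 'value'}
`print('layers' in backup['model'])` → prints True
`print(backup['model']['layers'])` → prints [50, 968, 687]
`print('new_key' in backup)` → prints False

Answer:
True
[50, 968, 687]
False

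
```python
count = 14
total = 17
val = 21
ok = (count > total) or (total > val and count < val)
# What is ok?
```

Trace:
`count = 14` → count = 14
`total = 17` → total = 17
`val = 21` → val = 21
`ok = (count > total) or (total > val and count < val)` → ok = False
So ok = False

Answer: False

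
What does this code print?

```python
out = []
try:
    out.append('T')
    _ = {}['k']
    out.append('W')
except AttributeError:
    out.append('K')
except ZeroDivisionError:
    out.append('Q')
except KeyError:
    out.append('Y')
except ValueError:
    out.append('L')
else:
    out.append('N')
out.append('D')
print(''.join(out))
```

Execution trace: 'T' (try body) → 'Y' (except KeyError) → 'D' (after the try/except). Output: TYD

Answer: TYD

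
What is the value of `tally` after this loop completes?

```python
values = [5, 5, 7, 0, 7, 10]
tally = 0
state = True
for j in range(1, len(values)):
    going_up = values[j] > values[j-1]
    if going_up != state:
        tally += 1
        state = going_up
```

Count direction changes in [5, 5, 7, 0, 7, 10]
`tally` takes the values: 0 → 1 → 2 → 3 → 4

Answer: 4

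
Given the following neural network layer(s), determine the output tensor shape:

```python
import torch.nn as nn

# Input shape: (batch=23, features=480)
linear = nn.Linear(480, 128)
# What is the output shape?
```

Input: (23, 480) -> Output: (23, 128)

Answer: (23, 128)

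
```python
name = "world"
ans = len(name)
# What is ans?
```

Trace:
`name = "world"` → name = 'world'
`ans = len(name)` → ans = 5
So ans = 5

Answer: 5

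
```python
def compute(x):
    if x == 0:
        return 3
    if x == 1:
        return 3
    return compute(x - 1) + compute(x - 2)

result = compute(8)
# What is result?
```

Build up from base cases: compute(0)=3, compute(1)=3, compute(2)=6, compute(3)=9, compute(4)=15, compute(5)=24, compute(6)=39, ..., compute(8)=102

Answer: 102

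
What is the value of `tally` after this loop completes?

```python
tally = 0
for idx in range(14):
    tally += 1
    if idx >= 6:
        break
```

Loop breaks when idx reaches 6, tally is 7
`tally` takes the values: 0 → 1 → 2 → 3 → 4 → 5 → 6 → 7

Answer: 7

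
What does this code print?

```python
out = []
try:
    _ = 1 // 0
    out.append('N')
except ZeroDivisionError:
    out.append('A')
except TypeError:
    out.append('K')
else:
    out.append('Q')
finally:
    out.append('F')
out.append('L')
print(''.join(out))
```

Execution trace: 'A' (except ZeroDivisionError) → 'F' (finally) → 'L' (after the try/except). Output: AFL

Answer: AFL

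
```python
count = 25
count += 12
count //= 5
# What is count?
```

Trace:
`count = 25` → count = 25
`count += 12` → count = 37
`count //= 5` → count = 7
So count = 7

Answer: 7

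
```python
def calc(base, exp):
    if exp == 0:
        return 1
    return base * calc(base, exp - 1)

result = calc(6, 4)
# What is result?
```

calc(6, 4) = 6 * 6 * 6 * 6 = 1296

Answer: 1296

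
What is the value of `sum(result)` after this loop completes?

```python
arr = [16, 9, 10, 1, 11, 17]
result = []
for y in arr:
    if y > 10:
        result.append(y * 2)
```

Sum of doubled values > 10
`result` takes the values: [] → [32] → [32, 22] → [32, 22, 34]
So `sum(result)` = 88

Answer: 88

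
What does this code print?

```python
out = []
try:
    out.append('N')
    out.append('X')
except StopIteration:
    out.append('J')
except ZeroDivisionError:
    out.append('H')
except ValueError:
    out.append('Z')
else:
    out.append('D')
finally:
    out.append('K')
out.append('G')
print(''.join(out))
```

Execution trace: 'N' (try body) → 'X' (try body, no exception) → 'D' (else) → 'K' (finally) → 'G' (after the try/except). Output: NXDKG

Answer: NXDKG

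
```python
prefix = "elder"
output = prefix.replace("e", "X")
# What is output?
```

Trace:
`prefix = "elder"` → prefix = 'elder'
`output = prefix.replace("e", "X")` → output = 'XldXr'
So output = 'XldXr'

Answer: 'XldXr'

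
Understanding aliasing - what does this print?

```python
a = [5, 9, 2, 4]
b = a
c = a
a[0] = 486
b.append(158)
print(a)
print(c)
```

Key concept: multiple aliases.
Step by step:
`a = [5, 9, 2, 4]` → a = [5, 9, 2, 4]
`b = a` → b = [5, 9, 2, 4] (same object as a)
`c = a` → c = [5, 9, 2, 4] (same object as a, b)
`a[0] = 486` → a = [486, 9, 2, 4] (same object as b, c); b = [486, 9, 2, 4] (same object as a, c); c = [486, 9, 2, 4] (same object as a, b)
`b.append(158)` → a = [486, 9, 2, 4, 158] (same object as b, c); b = [486, 9, 2, 4, 158] (same object as a, c); c = [486, 9, 2, 4, 158] (same object as a, b)
`print(a)` → prints [486, 9, 2, 4, 158]
`print(c)` → prints [486, 9, 2, 4, 158]

Answer:
[486, 9, 2, 4, 158]
[486, 9, 2, 4, 158]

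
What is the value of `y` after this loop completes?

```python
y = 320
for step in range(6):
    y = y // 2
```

Halve 6 times: 320 // 2^6 = 5
`y` takes the values: 320 → 160 → 80 → 40 → 20 → 10 → 5

Answer: 5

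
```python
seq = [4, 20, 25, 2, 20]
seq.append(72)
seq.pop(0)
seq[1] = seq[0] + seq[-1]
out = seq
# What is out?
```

Trace:
`seq = [4, 20, 25, 2, 20]` → seq = [4, 20, 25, 2, 20]
`seq.append(72)` → seq = [4, 20, 25, 2, 20, 72]
`seq.pop(0)` → seq = [20, 25, 2, 20, 72]
`seq[1] = seq[0] + seq[-1]` → seq = [20, 92, 2, 20, 72]
`out = seq` → out = [20, 92, 2, 20, 72]
So out = [20, 92, 2, 20, 72]

Answer: [20, 92, 2, 20, 72]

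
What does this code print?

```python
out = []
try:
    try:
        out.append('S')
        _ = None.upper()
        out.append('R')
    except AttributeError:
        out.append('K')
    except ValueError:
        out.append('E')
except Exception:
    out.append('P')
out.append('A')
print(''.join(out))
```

Execution trace: 'S' (inner try body) → 'K' (inner except AttributeError) → 'A' (after the try/except). Output: SKA

Answer: SKA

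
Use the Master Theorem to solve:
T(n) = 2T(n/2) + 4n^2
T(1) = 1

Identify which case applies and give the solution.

a=2, b=2, f(n)=4n^2. log_2(2) = 1. Since c=2 > 1 and the regularity condition holds (2(n/2)^2 = (2/2^2)n^2 with 2/2^2 < 1), Case 3 applies: T(n) = Θ(f(n)) = O(n^2).

Answer: O(n^2) - Case 3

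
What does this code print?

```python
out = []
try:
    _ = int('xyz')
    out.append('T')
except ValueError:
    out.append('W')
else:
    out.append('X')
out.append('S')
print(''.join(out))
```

Execution trace: 'W' (except ValueError) → 'S' (after the try/except). Output: WS

Answer: WS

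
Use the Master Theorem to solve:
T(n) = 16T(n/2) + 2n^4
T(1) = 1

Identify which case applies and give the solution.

a=16, b=2, f(n)=2n^4. log_2(16) = 4. Since c=4 = 4, Case 2 applies: T(n) = Θ(n^log_b(a) · log n) = O(n^4 log n).

Answer: O(n^4 log n) - Case 2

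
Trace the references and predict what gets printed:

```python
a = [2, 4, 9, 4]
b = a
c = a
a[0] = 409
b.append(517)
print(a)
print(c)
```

Key concept: multiple aliases.
Step by step:
`a = [2, 4, 9, 4]` → a = [2, 4, 9, 4]
`b = a` → b = [2, 4, 9, 4] (same object as a)
`c = a` → c = [2, 4, 9, 4] (same object as a, b)
`a[0] = 409` → a = [409, 4, 9, 4] (same object as b, c); b = [409, 4, 9, 4] (same object as a, c); c = [409, 4, 9, 4] (same object as a, b)
`b.append(517)` → a = [409, 4, 9, 4, 517] (same object as b, c); b = [409, 4, 9, 4, 517] (same object as a, c); c = [409, 4, 9, 4, 517] (same object as a, b)
`print(a)` → prints [409, 4, 9, 4, 517]
`print(c)` → prints [409, 4, 9, 4, 517]

Answer:
[409, 4, 9, 4, 517]
[409, 4, 9, 4, 517]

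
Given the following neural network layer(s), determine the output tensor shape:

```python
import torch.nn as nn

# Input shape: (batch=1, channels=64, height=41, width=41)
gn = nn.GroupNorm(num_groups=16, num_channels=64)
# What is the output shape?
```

Input: (1, 64, 41, 41) -> Output: (1, 64, 41, 41)

Answer: (1, 64, 41, 41)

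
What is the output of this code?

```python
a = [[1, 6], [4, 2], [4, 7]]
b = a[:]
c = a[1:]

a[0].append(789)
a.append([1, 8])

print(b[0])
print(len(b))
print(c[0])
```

Key concept: slice with nested mutation.
Step by step:
`a = [[1, 6], [4, 2], [4, 7]]` → a = [[1, 6], [4, 2], [4, 7]]
`b = a[:]` → b = [[1, 6], [4, 2], [4, 7]]
`c = a[1:]` → c = [[4, 2], [4, 7]]
`a[0].append(789)` → a = [[1, 6, 789], [4, 2], [4, 7]]; b = [[1, 6, 789], [4, 2], [4, 7]]
`a.append([1, 8])` → a = [[1, 6, 789], [4, 2], [4, 7], [1, 8]]
`print(b[0])` → prints [1, 6, 789]
`print(len(b))` → prints 3
`print(c[0])` → prints [4, 2]

Answer:
[1, 6, 789]
3
[4, 2]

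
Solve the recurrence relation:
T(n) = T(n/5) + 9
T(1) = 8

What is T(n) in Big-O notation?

Each step divides n by 5 and adds 9. After log_5(n) steps we reach T(1)=8. So T(n) = 9·log_5(n) + 8 = O(log n).

Answer: O(log n)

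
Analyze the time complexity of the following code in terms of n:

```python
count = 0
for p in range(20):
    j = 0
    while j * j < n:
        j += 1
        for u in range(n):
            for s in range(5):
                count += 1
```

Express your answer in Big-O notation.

Each loop level contributes: 1 × √n × n × 1. Multiplying the contributions gives O(n√n).

Answer: O(n√n)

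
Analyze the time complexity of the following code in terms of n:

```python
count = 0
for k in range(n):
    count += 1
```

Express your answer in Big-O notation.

Each loop level contributes: n. Multiplying the contributions gives O(n).

Answer: O(n)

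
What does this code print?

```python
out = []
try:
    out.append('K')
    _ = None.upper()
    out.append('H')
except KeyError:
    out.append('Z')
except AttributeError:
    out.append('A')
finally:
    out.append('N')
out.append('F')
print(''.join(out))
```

Execution trace: 'K' (try body) → 'A' (except AttributeError) → 'N' (finally) → 'F' (after the try/except). Output: KANF

Answer: KANF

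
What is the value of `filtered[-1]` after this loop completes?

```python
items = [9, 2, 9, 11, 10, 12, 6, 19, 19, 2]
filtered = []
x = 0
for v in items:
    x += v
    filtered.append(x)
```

Cumulative sum ends at 99
`filtered` takes the values: [] → [9] → [9, 11] → [9, 11, 20] → [9, 11, 20, 31] → [9, 11, 20, 31, 41] → [9, 11, 20, 31, 41, 53] → [9, 11, 20, 31, 41, 53, 59] → [9, 11, 20, 31, 41, 53, 59, 78] → [9, 11, 20, 31, 41, 53, 59, 78, 97] → [9, 11, 20, 31, 41, 53, 59, 78, 97, 99]
So `filtered[-1]` = 99

Answer: 99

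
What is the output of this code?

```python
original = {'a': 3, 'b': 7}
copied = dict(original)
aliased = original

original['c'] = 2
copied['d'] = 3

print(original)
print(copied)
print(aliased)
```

Key concept: dict() creates copy, assignment creates alias.
Step by step:
`original = {'a': 3, 'b': 7}` → original = {'a': 3, 'b': 7}
`copied = dict(original)` → copied = {'a': 3, 'b': 7}
`aliased = original` → aliased = {'a': 3, 'b': 7} (same object as original)
`original['c'] = 2` → original = {'a': 3, 'b': 7, 'c': 2} (same object as aliased); aliased = {'a': 3, 'b': 7, 'c': 2} (same object as original)
`copied['d'] = 3` → copied = {'a': 3, 'b': 7, 'd': 3}
`print(original)` → prints {'a': 3, 'b': 7, 'c': 2}
`print(copied)` → prints {'a': 3, 'b': 7, 'd': 3}
`print(aliased)` → prints {'a': 3, 'b': 7, 'c': 2}

Answer:
{'a': 3, 'b': 7, 'c': 2}
{'a': 3, 'b': 7, 'd': 3}
{'a': 3, 'b': 7, 'c': 2}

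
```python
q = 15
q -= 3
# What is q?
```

Trace:
`q = 15` → q = 15
`q -= 3` → q = 12
So q = 12

Answer: 12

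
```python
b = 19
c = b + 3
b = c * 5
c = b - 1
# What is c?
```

Trace:
`b = 19` → b = 19
`c = b + 3` → c = 22
`b = c * 5` → b = 110
`c = b - 1` → c = 109
So c = 109

Answer: 109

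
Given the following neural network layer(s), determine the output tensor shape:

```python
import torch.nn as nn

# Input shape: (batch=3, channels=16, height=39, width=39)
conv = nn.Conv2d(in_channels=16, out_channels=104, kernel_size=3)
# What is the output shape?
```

Input: (3, 16, 39, 39) -> Output: (3, 104, 37, 37)

Answer: (3, 104, 37, 37)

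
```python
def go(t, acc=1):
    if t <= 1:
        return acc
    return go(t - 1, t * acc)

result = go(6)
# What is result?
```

Accumulator trace (n, acc): (6, 1) -> (5, 6) -> (4, 30) -> (3, 120) -> (2, 360) -> (1, 720) -> return 720

Answer: 720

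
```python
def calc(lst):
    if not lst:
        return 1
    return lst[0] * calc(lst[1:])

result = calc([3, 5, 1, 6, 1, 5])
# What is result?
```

Product over [3, 5, 1, 6, 1, 5] = 3 * 5 * 1 * 6 * 1 * 5 = 450

Answer: 450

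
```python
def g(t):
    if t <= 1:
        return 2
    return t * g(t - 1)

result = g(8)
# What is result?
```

g(8) = 8 * 7 * 6 * 5 * 4 * 3 * 2 * 2 = 80640

Answer: 80640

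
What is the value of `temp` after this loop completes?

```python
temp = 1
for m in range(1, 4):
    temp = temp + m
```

Start at 1, add 1 through 3
`temp` takes the values: 1 → 2 → 4 → 7

Answer: 7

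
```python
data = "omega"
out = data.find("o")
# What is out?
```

Trace:
`data = "omega"` → data = 'omega'
`out = data.find("o")` → out = 0
So out = 0

Answer: 0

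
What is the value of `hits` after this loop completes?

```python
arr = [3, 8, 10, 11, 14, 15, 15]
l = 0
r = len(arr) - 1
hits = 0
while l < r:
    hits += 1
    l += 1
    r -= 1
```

Iterations until pointers meet (list length 7)
`hits` takes the values: 0 → 1 → 2 → 3

Answer: 3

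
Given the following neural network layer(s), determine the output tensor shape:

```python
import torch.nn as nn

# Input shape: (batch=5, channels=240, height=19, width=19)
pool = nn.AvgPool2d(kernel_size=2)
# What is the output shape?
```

Input: (5, 240, 19, 19) -> Output: (5, 240, 9, 9)

Answer: (5, 240, 9, 9)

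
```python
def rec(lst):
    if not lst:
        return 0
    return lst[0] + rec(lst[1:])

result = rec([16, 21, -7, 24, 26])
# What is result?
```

16 + 21 + (-7) + 24 + 26 + 0 = 80

Answer: 80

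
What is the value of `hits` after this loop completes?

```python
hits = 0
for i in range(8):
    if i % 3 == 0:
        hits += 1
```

Count numbers divisible by 3 in range(8)
`hits` takes the values: 0 → 1 → 2 → 3

Answer: 3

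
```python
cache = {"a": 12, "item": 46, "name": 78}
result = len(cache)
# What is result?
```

Trace:
`cache = {"a": 12, "item": 46, "name": 78}` → cache = {'a': 12, 'item': 46, 'name': 78}
`result = len(cache)` → result = 3
So result = 3

Answer: 3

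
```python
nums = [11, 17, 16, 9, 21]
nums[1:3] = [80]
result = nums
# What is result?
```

Trace:
`nums = [11, 17, 16, 9, 21]` → nums = [11, 17, 16, 9, 21]
`nums[1:3] = [80]` → nums = [11, 80, 9, 21]
`result = nums` → result = [11, 80, 9, 21]
So result = [11, 80, 9, 21]

Answer: [11, 80, 9, 21]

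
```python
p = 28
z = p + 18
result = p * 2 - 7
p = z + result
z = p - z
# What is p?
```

Trace:
`p = 28` → p = 28
`z = p + 18` → z = 46
`result = p * 2 - 7` → result = 49
`p = z + result` → p = 95
`z = p - z` → z = 49
So p = 95

Answer: 95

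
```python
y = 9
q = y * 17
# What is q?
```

Trace:
`y = 9` → y = 9
`q = y * 17` → q = 153
So q = 153

Answer: 153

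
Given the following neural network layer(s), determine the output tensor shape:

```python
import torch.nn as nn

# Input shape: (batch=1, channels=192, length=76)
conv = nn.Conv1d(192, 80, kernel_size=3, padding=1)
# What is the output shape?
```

Input: (1, 192, 76) -> Output: (1, 80, 76)

Answer: (1, 80, 76)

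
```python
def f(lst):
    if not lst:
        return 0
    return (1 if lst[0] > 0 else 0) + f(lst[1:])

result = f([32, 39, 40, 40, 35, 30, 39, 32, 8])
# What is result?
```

Count of positive elements in [32, 39, 40, 40, 35, 30, 39, 32, 8] = 9

Answer: 9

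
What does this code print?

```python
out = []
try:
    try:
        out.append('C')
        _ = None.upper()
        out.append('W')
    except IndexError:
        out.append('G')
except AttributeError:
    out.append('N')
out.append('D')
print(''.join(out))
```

Execution trace: 'C' (try body) → 'N' (outer except AttributeError) → 'D' (after the try/except). Output: CND

Answer: CND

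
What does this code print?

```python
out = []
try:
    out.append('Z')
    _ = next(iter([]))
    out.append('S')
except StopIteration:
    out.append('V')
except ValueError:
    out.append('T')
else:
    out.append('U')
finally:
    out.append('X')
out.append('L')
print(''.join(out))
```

Execution trace: 'Z' (try body) → 'V' (except StopIteration) → 'X' (finally) → 'L' (after the try/except). Output: ZVXL

Answer: ZVXL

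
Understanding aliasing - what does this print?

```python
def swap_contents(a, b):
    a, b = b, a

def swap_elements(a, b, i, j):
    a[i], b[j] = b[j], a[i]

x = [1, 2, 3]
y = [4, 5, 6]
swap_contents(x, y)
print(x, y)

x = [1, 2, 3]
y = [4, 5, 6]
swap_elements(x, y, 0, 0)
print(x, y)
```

Key concept: parameter rebinding vs mutation.
Step by step:
`x = [1, 2, 3]` → x = [1, 2, 3]
`y = [4, 5, 6]` → y = [4, 5, 6]
`swap_contents(x, y)` → no visible change to tracked variables
`print(x, y)` → prints [1, 2, 3] [4, 5, 6]
`x = [1, 2, 3]` → x = [1, 2, 3]
`y = [4, 5, 6]` → y = [4, 5, 6]
`swap_elements(x, y, 0, 0)` → x = [4, 2, 3]; y = [1, 5, 6]
`print(x, y)` → prints [4, 2, 3] [1, 5, 6]

Answer:
[1, 2, 3] [4, 5, 6]
[4, 2, 3] [1, 5, 6]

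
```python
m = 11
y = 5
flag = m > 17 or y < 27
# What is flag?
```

Trace:
`m = 11` → m = 11
`y = 5` → y = 5
`flag = m > 17 or y < 27` → flag = True
So flag = True

Answer: True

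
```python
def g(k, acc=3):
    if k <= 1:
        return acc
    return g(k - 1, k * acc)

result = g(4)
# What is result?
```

Accumulator trace (n, acc): (4, 3) -> (3, 12) -> (2, 36) -> (1, 72) -> return 72

Answer: 72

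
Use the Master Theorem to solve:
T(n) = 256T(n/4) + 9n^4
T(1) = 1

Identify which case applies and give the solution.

a=256, b=4, f(n)=9n^4. log_4(256) = 4. Since c=4 = 4, Case 2 applies: T(n) = Θ(n^log_b(a) · log n) = O(n^4 log n).

Answer: O(n^4 log n) - Case 2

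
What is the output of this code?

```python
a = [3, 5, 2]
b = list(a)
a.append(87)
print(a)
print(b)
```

Key concept: list() constructor creates copy.
Step by step:
`a = [3, 5, 2]` → a = [3, 5, 2]
`b = list(a)` → b = [3, 5, 2]
`a.append(87)` → a = [3, 5, 2, 87]
`print(a)` → prints [3, 5, 2, 87]
`print(b)` → prints [3, 5, 2]

Answer:
[3, 5, 2, 87]
[3, 5, 2]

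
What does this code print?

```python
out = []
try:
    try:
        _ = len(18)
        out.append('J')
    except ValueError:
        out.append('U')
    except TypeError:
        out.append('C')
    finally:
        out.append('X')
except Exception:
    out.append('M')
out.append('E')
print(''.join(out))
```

Execution trace: 'C' (inner except TypeError) → 'X' (inner finally) → 'E' (after the try/except). Output: CXE

Answer: CXE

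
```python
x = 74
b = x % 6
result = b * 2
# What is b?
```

Trace:
`x = 74` → x = 74
`b = x % 6` → b = 2
`result = b * 2` → result = 4
So b = 2

Answer: 2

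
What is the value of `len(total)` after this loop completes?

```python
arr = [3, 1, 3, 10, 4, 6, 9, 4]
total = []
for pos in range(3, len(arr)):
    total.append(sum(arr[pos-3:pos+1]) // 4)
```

Number of 4-element averages
`total` takes the values: [] → [4] → [4, 4] → [4, 4, 5] → [4, 4, 5, 7] → [4, 4, 5, 7, 5]
So `len(total)` = 5

Answer: 5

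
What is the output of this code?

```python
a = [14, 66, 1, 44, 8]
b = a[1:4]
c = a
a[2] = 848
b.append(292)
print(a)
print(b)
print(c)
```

Key concept: slice vs alias.
Step by step:
`a = [14, 66, 1, 44, 8]` → a = [14, 66, 1, 44, 8]
`b = a[1:4]` → b = [66, 1, 44]
`c = a` → c = [14, 66, 1, 44, 8] (same object as a)
`a[2] = 848` → a = [14, 66, 848, 44, 8] (same object as c); c = [14, 66, 848, 44, 8] (same object as a)
`b.append(292)` → b = [66, 1, 44, 292]
`print(a)` → prints [14, 66, 848, 44, 8]
`print(b)` → prints [66, 1, 44, 292]
`print(c)` → prints [14, 66, 848, 44, 8]

Answer:
[14, 66, 848, 44, 8]
[66, 1, 44, 292]
[14, 66, 848, 44, 8]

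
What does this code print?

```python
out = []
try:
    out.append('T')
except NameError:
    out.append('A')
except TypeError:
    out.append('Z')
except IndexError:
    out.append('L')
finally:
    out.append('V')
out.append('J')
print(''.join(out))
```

Execution trace: 'T' (try body, no exception) → 'V' (finally) → 'J' (after the try/except). Output: TVJ

Answer: TVJ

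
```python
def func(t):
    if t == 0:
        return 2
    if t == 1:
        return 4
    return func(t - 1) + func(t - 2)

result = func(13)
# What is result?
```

Build up from base cases: func(0)=2, func(1)=4, func(2)=6, func(3)=10, func(4)=16, func(5)=26, func(6)=42, ..., func(13)=1220

Answer: 1220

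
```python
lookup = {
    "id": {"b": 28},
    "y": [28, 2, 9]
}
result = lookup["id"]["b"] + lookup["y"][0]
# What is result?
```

Trace:
`lookup = { ...` → lookup = {'id': {'b': 28}, 'y': [28, 2, 9]}
`result = lookup["id"]["b"] + lookup["y"][0]` → result = 56
So result = 56

Answer: 56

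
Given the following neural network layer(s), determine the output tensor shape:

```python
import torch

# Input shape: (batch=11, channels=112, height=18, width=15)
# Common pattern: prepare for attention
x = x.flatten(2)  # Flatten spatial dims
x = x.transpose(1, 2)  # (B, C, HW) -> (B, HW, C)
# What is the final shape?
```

Input: (11, 112, 18, 15) -> after flatten(2): (11, 112, 270) -> Output: (11, 270, 112)

Answer: (11, 270, 112)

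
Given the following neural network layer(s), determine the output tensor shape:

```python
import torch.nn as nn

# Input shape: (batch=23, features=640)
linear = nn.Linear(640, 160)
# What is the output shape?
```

Input: (23, 640) -> Output: (23, 160)

Answer: (23, 160)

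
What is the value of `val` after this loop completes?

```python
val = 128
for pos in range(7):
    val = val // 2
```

Halve 7 times: 128 // 2^7 = 1
`val` takes the values: 128 → 64 → 32 → 16 → 8 → 4 → 2 → 1

Answer: 1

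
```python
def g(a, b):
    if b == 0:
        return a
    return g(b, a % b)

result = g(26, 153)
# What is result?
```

g(26, 153) -> g(153, 26) -> g(26, 23) -> g(23, 3) -> g(3, 2) -> g(2, 1) -> g(1, 0) -> 1

Answer: 1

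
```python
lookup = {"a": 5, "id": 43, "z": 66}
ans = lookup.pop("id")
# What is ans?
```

Trace:
`lookup = {"a": 5, "id": 43, "z": 66}` → lookup = {'a': 5, 'id': 43, 'z': 66}
`ans = lookup.pop("id")` → lookup = {'a': 5, 'z': 66}; ans = 43
So ans = 43

Answer: 43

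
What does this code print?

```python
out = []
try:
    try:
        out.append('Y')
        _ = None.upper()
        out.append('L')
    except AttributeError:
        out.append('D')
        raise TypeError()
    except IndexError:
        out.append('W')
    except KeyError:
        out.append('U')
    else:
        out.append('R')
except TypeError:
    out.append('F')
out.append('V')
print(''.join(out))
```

Execution trace: 'Y' (inner try body) → 'D' (inner except AttributeError) → 'F' (outer except TypeError) → 'V' (after the try/except). Output: YDFV

Answer: YDFV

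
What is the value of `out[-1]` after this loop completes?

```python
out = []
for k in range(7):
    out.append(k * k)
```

Last element of squares 0 to 6
`out` takes the values: [] → [0] → [0, 1] → [0, 1, 4] → [0, 1, 4, 9] → [0, 1, 4, 9, 16] → [0, 1, 4, 9, 16, 25] → [0, 1, 4, 9, 16, 25, 36]
So `out[-1]` = 36

Answer: 36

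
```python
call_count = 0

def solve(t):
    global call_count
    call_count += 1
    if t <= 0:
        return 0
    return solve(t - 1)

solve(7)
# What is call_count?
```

Linear recursion stepping by 1: 8 calls from t=7 down to ≤0.

Answer: 8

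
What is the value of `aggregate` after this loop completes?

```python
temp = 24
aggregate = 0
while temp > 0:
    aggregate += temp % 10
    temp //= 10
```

Sum digits of 24
`aggregate` takes the values: 0 → 4 → 6

Answer: 6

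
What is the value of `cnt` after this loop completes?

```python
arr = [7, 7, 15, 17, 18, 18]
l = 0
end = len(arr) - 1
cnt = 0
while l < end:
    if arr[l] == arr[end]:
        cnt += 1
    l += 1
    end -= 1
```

Count matching pairs from ends
`cnt` takes the values: 0

Answer: 0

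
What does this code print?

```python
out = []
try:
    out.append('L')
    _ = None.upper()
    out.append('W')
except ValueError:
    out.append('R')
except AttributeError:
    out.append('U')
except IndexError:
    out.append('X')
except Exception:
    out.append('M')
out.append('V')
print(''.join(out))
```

Execution trace: 'L' (try body) → 'U' (except AttributeError) → 'V' (after the try/except). Output: LUV

Answer: LUV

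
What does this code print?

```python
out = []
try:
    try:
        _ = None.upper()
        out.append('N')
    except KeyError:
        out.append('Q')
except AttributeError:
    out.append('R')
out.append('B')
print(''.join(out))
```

Execution trace: 'R' (outer except AttributeError) → 'B' (after the try/except). Output: RB

Answer: RB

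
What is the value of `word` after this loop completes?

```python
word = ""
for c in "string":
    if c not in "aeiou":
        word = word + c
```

Remove vowels from 'string'
`word` takes the values: "" → "s" → "st" → "str" → "strn" → "strng"

Answer: "strng"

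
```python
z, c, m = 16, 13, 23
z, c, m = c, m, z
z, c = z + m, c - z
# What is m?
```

Trace:
`z, c, m = 16, 13, 23` → z = 16; c = 13; m = 23
`z, c, m = c, m, z` → z = 13; c = 23; m = 16
`z, c = z + m, c - z` → z = 29; c = 10
So m = 16

Answer: 16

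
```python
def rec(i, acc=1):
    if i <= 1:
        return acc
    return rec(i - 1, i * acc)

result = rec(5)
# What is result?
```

Accumulator trace (n, acc): (5, 1) -> (4, 5) -> (3, 20) -> (2, 60) -> (1, 120) -> return 120

Answer: 120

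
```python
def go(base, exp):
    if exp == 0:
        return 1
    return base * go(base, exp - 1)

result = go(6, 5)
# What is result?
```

go(6, 5) = 6 * 6 * 6 * 6 * 6 = 7776

Answer: 7776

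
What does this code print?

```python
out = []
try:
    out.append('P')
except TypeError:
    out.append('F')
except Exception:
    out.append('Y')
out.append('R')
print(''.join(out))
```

Execution trace: 'P' (try body, no exception) → 'R' (after the try/except). Output: PR

Answer: PR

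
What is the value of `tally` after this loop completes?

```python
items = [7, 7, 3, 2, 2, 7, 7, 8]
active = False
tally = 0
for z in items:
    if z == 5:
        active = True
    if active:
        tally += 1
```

Count elements after first 5 in [7, 7, 3, 2, 2, 7, 7, 8]
`tally` takes the values: 0

Answer: 0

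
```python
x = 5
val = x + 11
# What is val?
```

Trace:
`x = 5` → x = 5
`val = x + 11` → val = 16
So val = 16

Answer: 16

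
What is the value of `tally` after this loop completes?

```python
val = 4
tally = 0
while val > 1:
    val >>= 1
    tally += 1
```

Count right shifts until 1
`tally` takes the values: 0 → 1 → 2

Answer: 2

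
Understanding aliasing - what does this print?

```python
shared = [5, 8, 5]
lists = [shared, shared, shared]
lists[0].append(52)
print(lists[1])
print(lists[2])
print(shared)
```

Key concept: list of same reference.
Step by step:
`shared = [5, 8, 5]` → shared = [5, 8, 5]
`lists = [shared, shared, shared]` → lists = [[5, 8, 5], [5, 8, 5], [5, 8, 5]]
`lists[0].append(52)` → shared = [5, 8, 5, 52]; lists = [[5, 8, 5, 52], [5, 8, 5, 52], [5, 8, 5, 52]]
`print(lists[1])` → prints [5, 8, 5, 52]
`print(lists[2])` → prints [5, 8, 5, 52]
`print(shared)` → prints [5, 8, 5, 52]

Answer:
[5, 8, 5, 52]
[5, 8, 5, 52]
[5, 8, 5, 52]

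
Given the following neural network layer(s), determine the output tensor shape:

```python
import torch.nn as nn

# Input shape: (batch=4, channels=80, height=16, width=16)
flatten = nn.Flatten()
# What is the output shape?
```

Input: (4, 80, 16, 16) -> Output: (4, 20480)

Answer: (4, 20480)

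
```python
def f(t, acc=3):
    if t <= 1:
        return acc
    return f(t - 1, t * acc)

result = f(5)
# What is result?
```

Accumulator trace (n, acc): (5, 3) -> (4, 15) -> (3, 60) -> (2, 180) -> (1, 360) -> return 360

Answer: 360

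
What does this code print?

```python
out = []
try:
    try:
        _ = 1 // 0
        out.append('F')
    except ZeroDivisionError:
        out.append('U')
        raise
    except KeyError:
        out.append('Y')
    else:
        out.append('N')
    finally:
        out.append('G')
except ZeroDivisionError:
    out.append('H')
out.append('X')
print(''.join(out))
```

Execution trace: 'U' (inner except ZeroDivisionError) → 'G' (inner finally) → 'H' (outer except ZeroDivisionError) → 'X' (after the try/except). Output: UGHX

Answer: UGHX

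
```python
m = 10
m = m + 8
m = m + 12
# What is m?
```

Trace:
`m = 10` → m = 10
`m = m + 8` → m = 18
`m = m + 12` → m = 30
So m = 30

Answer: 30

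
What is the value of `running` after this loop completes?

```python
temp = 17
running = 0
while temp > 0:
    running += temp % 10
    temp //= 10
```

Sum digits of 17
`running` takes the values: 0 → 7 → 8

Answer: 8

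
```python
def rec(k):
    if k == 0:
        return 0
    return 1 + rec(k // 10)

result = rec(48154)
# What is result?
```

Count of digits of 48154: 5

Answer: 5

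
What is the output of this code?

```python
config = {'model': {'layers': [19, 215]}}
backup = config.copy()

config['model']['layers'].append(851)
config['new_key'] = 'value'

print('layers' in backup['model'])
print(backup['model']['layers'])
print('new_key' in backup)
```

Key concept: shallow copy gotcha with nested dict.
Step by step:
`config = {'model': {'layers': [19, 215]}}` → config = {'model': {'layers': [19, 215]}}
`backup = config.copy()` → backup = {'model': {'layers': [19, 215]}}
`config['model']['layers'].append(851)` → config = {'model': {'layers': [19, 215, 851]}}; backup = {'model': {'layers': [19, 215, 851]}}
`config['new_key'] = 'value'` → config = {'model': {'layers': [19, 215, 851]}, 'new_key': 'value'}
`print('layers' in backup['model'])` → prints True
`print(backup['model']['layers'])` → prints [19, 215, 851]
`print('new_key' in backup)` → prints False

Answer:
True
[19, 215, 851]
False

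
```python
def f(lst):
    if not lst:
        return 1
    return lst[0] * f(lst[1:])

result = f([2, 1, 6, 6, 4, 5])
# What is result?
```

Product over [2, 1, 6, 6, 4, 5] = 2 * 1 * 6 * 6 * 4 * 5 = 1440

Answer: 1440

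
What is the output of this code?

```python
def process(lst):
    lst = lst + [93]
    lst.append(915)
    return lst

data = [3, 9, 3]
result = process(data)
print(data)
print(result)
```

Key concept: rebinding parameter vs mutation.
Step by step:
`data = [3, 9, 3]` → data = [3, 9, 3]
`result = process(data)` → result = [3, 9, 3, 93, 915]
`print(data)` → prints [3, 9, 3]
`print(result)` → prints [3, 9, 3, 93, 915]

Answer:
[3, 9, 3]
[3, 9, 3, 93, 915]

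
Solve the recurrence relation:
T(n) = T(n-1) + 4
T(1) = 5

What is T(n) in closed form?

Unrolling: T(n) = T(1) + 4·(n-1) = 5 + 4(n-1) = 4n + 1.

Answer: T(n) = 4n + 1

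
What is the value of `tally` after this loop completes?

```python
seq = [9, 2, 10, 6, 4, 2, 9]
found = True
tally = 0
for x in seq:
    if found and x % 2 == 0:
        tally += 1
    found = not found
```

Count even values at even positions
`tally` takes the values: 0 → 1 → 2

Answer: 2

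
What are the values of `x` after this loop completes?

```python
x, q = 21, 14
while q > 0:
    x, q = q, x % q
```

GCD of 21 and 14
`x` takes the values: 21 → 14 → 7

Answer: 7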